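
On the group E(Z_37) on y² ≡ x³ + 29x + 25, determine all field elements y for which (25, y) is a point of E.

13, 24

x³ + 29x + 25 = 16375 ≡ 21 (mod 37).
Square roots of 21 mod 37: 13 and 24 (since 13² = 169 ≡ 21).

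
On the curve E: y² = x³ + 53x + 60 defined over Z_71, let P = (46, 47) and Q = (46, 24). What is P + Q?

The two points share x = 46 and their y-coordinates satisfy 47 + 24 ≡ 0 (mod 71), so they are inverses. Their sum is O.

O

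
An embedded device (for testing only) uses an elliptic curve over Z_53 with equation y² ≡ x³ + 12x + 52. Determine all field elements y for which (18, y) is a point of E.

x³ + 12x + 52 = 6100 ≡ 5 (mod 53).
5 is a non-residue mod 53; no y exists.

none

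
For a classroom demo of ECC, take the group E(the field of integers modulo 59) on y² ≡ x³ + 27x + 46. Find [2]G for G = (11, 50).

(41, 10)

tangent at (11, 50): λ = (3·11² + 27)/(2·50) ≡ 36/41. 41⁻¹ ≡ 36 (mod 59), so λ ≡ 36·36 ≡ 57.
  x = λ² - 11 - 11 = 3249 - 22 ≡ 41; y = λ·(11 - 41) - 50 ≡ 10. → (41, 10)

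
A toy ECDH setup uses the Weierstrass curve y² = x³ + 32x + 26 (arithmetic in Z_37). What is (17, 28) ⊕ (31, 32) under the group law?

(14, 31)

(17, 28) + (31, 32). λ = (32 - 28)/(31 - 17) ≡ 4/14 mod 37. 14⁻¹ ≡ 8 (mod 37), so λ ≡ 32.
  x = λ² - 17 - 31 = 1024 - 48 ≡ 14; y = λ·(17 - 14) - 28 ≡ 31. → (14, 31)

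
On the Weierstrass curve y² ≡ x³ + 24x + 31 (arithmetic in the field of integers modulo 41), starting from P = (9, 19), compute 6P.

(2, 13)

Repeated addition: build up to 6P.
2P: tangent at (9, 19): λ = (3·9² + 24)/(2·19) ≡ 21/38. 38⁻¹ ≡ 27 (mod 41) since 38·27 = 1026 ≡ 1, so λ ≡ 21·27 ≡ 34.
  x = λ² - 9 - 9 = 1156 - 18 ≡ 31; y = λ·(9 - 31) - 19 ≡ 12. → (31, 12)
3P: (31, 12) + (9, 19). λ = (19 - 12)/(9 - 31) ≡ 7/19 mod 41. 19⁻¹ ≡ 13 (mod 41), so λ ≡ 9.
  x = λ² - 31 - 9 = 81 - 40 ≡ 0; y = λ·(31 - 0) - 12 ≡ 21. → (0, 21)
4P: (0, 21) + (9, 19). λ = (19 - 21)/(9 - 0) ≡ 39/9 mod 41. 9⁻¹ ≡ 32 (mod 41), so λ ≡ 18.
  x = λ² - 0 - 9 = 324 - 9 ≡ 28; y = λ·(0 - 28) - 21 ≡ 8. → (28, 8)
5P: (28, 8) + (9, 19). λ = (19 - 8)/(9 - 28) ≡ 11/22 mod 41. 22⁻¹ ≡ 28 (mod 41), so λ ≡ 21.
  x = λ² - 28 - 9 = 441 - 37 ≡ 35; y = λ·(28 - 35) - 8 ≡ 9. → (35, 9)
6P: (35, 9) + (9, 19). λ = (19 - 9)/(9 - 35) ≡ 10/15 mod 41. 15⁻¹ ≡ 11 (mod 41) since 15·11 = 165 ≡ 1, so λ ≡ 28.
  x = λ² - 35 - 9 = 784 - 44 ≡ 2; y = λ·(35 - 2) - 9 ≡ 13. → (2, 13)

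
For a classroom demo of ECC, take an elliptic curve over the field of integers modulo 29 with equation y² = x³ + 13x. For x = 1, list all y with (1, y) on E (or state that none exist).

x³ + 13x + 0 = 14 ≡ 14 (mod 29).
14 is a non-residue mod 29; no y exists.

none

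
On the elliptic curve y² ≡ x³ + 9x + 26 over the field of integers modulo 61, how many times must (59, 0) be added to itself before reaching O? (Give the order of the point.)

2P: (59, 0) + (59, 0): same x and y₁ ≡ -y₂, so the sum is O.
2P = O, so the order is 2.

2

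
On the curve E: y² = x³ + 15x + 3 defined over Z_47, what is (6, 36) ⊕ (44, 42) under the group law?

(6, 36) + (44, 42). λ = (42 - 36)/(44 - 6) ≡ 6/38 mod 47. 38⁻¹ ≡ 26 (mod 47) since 38·26 = 988 ≡ 1, so λ ≡ 15.
  x = λ² - 6 - 44 = 225 - 50 ≡ 34; y = λ·(6 - 34) - 36 ≡ 14. → (34, 14)

(34, 14)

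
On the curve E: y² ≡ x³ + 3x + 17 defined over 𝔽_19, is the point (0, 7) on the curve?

no

y² = 7² ≡ 11; x³ + 3x + 17 = 17 ≡ 17 (mod 19). 11 ≠ 17.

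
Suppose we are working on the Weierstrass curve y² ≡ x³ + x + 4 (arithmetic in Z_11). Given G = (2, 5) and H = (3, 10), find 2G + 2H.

First 2G:
Repeated addition: build up to 2G.
2G: tangent at (2, 5): λ = (3·2² + 1)/(2·5) ≡ 2/10. 10⁻¹ ≡ 10 (mod 11), so λ ≡ 2·10 ≡ 9.
  x = λ² - 2 - 2 = 81 - 4 ≡ 0; y = λ·(2 - 0) - 5 ≡ 2. → (0, 2)
2G = (0, 2).
Next 2H:
Repeated addition: build up to 2H.
2H: tangent at (3, 10): λ = (3·3² + 1)/(2·10) ≡ 6/9. 9⁻¹ ≡ 5 (mod 11) since 9·5 = 45 ≡ 1, so λ ≡ 6·5 ≡ 8.
  x = λ² - 3 - 3 = 64 - 6 ≡ 3; y = λ·(3 - 3) - 10 ≡ 1. → (3, 1)
2H = (3, 1).
Finally 2G + 2H:
(0, 2) + (3, 1). λ = (1 - 2)/(3 - 0) ≡ 10/3 mod 11. 3⁻¹ ≡ 4 (mod 11), so λ ≡ 7.
  x = λ² - 0 - 3 = 49 - 3 ≡ 2; y = λ·(0 - 2) - 2 ≡ 6. → (2, 6)

(2, 6)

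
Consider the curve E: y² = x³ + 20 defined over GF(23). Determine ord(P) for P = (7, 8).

2P: tangent at (7, 8): λ = (3·7² + 0)/(2·8) ≡ 9/16. 16⁻¹ ≡ 13 (mod 23), so λ ≡ 9·13 ≡ 2.
  x = λ² - 7 - 7 = 4 - 14 ≡ 13; y = λ·(7 - 13) - 8 ≡ 3. → (13, 3)
3P: (13, 3) + (7, 8). λ = (8 - 3)/(7 - 13) ≡ 5/17 mod 23. 17⁻¹ ≡ 19 (mod 23) since 17·19 = 323 ≡ 1, so λ ≡ 3.
  x = λ² - 13 - 7 = 9 - 20 ≡ 12; y = λ·(13 - 12) - 3 ≡ 0. → (12, 0)
4P: (12, 0) + (7, 8). λ = (8 - 0)/(7 - 12) ≡ 8/18 mod 23. 18⁻¹ ≡ 9 (mod 23) since 18·9 = 162 ≡ 1, so λ ≡ 3.
  x = λ² - 12 - 7 = 9 - 19 ≡ 13; y = λ·(12 - 13) - 0 ≡ 20. → (13, 20)
5P: (13, 20) + (7, 8). λ = (8 - 20)/(7 - 13) ≡ 11/17 mod 23. 17⁻¹ ≡ 19 (mod 23), so λ ≡ 2.
  x = λ² - 13 - 7 = 4 - 20 ≡ 7; y = λ·(13 - 7) - 20 ≡ 15. → (7, 15)
6P: (7, 15) + (7, 8): same x and y₁ ≡ -y₂, so the sum is 𝒪.
6P = 𝒪, so the order is 6.

6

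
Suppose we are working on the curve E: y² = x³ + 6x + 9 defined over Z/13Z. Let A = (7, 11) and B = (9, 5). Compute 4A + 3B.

(0, 3)

First 4A:
Double-and-add on 4 = (100)₂. Start with A = (7, 11) for the leading 1-bit.
double: tangent at (7, 11): λ = (3·7² + 6)/(2·11) ≡ 10/9. 9⁻¹ ≡ 3 (mod 13), so λ ≡ 10·3 ≡ 4.
  x = λ² - 7 - 7 = 16 - 14 ≡ 2; y = λ·(7 - 2) - 11 ≡ 9. → (2, 9)
double: tangent at (2, 9): λ = (3·2² + 6)/(2·9) ≡ 5/5. 5⁻¹ ≡ 8 (mod 13), so λ ≡ 5·8 ≡ 1.
  x = λ² - 2 - 2 = 1 - 4 ≡ 10; y = λ·(2 - 10) - 9 ≡ 9. → (10, 9)
4A = (10, 9).
Next 3B:
Repeated addition: build up to 3B.
2B: tangent at (9, 5): λ = (3·9² + 6)/(2·5) ≡ 2/10. 10⁻¹ ≡ 4 (mod 13), so λ ≡ 2·4 ≡ 8.
  x = λ² - 9 - 9 = 64 - 18 ≡ 7; y = λ·(9 - 7) - 5 ≡ 11. → (7, 11)
3B: (7, 11) + (9, 5). λ = (5 - 11)/(9 - 7) ≡ 7/2 mod 13. 2⁻¹ ≡ 7 (mod 13) since 2·7 = 14 ≡ 1, so λ ≡ 10.
  x = λ² - 7 - 9 = 100 - 16 ≡ 6; y = λ·(7 - 6) - 11 ≡ 12. → (6, 12)
3B = (6, 12).
Finally 4A + 3B:
(10, 9) + (6, 12). λ = (12 - 9)/(6 - 10) ≡ 3/9 mod 13. 9⁻¹ ≡ 3 (mod 13), so λ ≡ 9.
  x = λ² - 10 - 6 = 81 - 16 ≡ 0; y = λ·(10 - 0) - 9 ≡ 3. → (0, 3)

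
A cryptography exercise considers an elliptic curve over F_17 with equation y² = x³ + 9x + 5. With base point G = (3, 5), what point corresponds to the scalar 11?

Double-and-add on 11 = (1011)₂. Start with G = (3, 5) for the leading 1-bit.
double: tangent at (3, 5): λ = (3·3² + 9)/(2·5) ≡ 2/10. 10⁻¹ ≡ 12 (mod 17) since 10·12 = 120 ≡ 1, so λ ≡ 2·12 ≡ 7.
  x = λ² - 3 - 3 = 49 - 6 ≡ 9; y = λ·(3 - 9) - 5 ≡ 4. → (9, 4)
double: tangent at (9, 4): λ = (3·9² + 9)/(2·4) ≡ 14/8. 8⁻¹ ≡ 15 (mod 17), so λ ≡ 14·15 ≡ 6.
  x = λ² - 9 - 9 = 36 - 18 ≡ 1; y = λ·(9 - 1) - 4 ≡ 10. → (1, 10)
add G: (1, 10) + (3, 5). λ = (5 - 10)/(3 - 1) ≡ 12/2 mod 17. 2⁻¹ ≡ 9 (mod 17) since 2·9 = 18 ≡ 1, so λ ≡ 6.
  x = λ² - 1 - 3 = 36 - 4 ≡ 15; y = λ·(1 - 15) - 10 ≡ 8. → (15, 8)
double: tangent at (15, 8): λ = (3·15² + 9)/(2·8) ≡ 4/16. 16⁻¹ ≡ 16 (mod 17), so λ ≡ 4·16 ≡ 13.
  x = λ² - 15 - 15 = 169 - 30 ≡ 3; y = λ·(15 - 3) - 8 ≡ 12. → (3, 12)
add G: (3, 12) + (3, 5): same x and y₁ ≡ -y₂, so the sum is the point at infinity.

O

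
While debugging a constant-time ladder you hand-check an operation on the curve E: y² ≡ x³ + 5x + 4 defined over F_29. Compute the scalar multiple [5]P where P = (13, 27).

Repeated addition: build up to 5P.
2P: tangent at (13, 27): λ = (3·13² + 5)/(2·27) ≡ 19/25. 25⁻¹ ≡ 7 (mod 29), so λ ≡ 19·7 ≡ 17.
  x = λ² - 13 - 13 = 289 - 26 ≡ 2; y = λ·(13 - 2) - 27 ≡ 15. → (2, 15)
3P: (2, 15) + (13, 27). λ = (27 - 15)/(13 - 2) ≡ 12/11 mod 29. 11⁻¹ ≡ 8 (mod 29), so λ ≡ 9.
  x = λ² - 2 - 13 = 81 - 15 ≡ 8; y = λ·(2 - 8) - 15 ≡ 18. → (8, 18)
4P: (8, 18) + (13, 27). λ = (27 - 18)/(13 - 8) ≡ 9/5 mod 29. 5⁻¹ ≡ 6 (mod 29), so λ ≡ 25.
  x = λ² - 8 - 13 = 625 - 21 ≡ 24; y = λ·(8 - 24) - 18 ≡ 17. → (24, 17)
5P: (24, 17) + (13, 27). λ = (27 - 17)/(13 - 24) ≡ 10/18 mod 29. 18⁻¹ ≡ 21 (mod 29) since 18·21 = 378 ≡ 1, so λ ≡ 7.
  x = λ² - 24 - 13 = 49 - 37 ≡ 12; y = λ·(24 - 12) - 17 ≡ 9. → (12, 9)

(12, 9)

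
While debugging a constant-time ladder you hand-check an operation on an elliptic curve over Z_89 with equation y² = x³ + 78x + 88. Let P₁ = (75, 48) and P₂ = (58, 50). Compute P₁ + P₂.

(75, 48) + (58, 50). λ = (50 - 48)/(58 - 75) ≡ 2/72 mod 89. 72⁻¹ ≡ 68 (mod 89), so λ ≡ 47.
  x = λ² - 75 - 58 = 2209 - 133 ≡ 29; y = λ·(75 - 29) - 48 ≡ 67. → (29, 67)

(29, 67)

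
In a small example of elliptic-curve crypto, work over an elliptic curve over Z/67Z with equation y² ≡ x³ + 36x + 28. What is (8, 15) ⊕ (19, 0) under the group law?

(8, 15) + (19, 0). λ = (0 - 15)/(19 - 8) ≡ 52/11 mod 67. 11⁻¹ ≡ 61 (mod 67) since 11·61 = 671 ≡ 1, so λ ≡ 23.
  x = λ² - 8 - 19 = 529 - 27 ≡ 33; y = λ·(8 - 33) - 15 ≡ 13. → (33, 13)

(33, 13)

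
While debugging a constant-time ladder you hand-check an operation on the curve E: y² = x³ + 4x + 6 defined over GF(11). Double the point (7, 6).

tangent at (7, 6): λ = (3·7² + 4)/(2·6) ≡ 8/1. 1⁻¹ ≡ 1 (mod 11) since 1·1 = 1 ≡ 1, so λ ≡ 8·1 ≡ 8.
  x = λ² - 7 - 7 = 64 - 14 ≡ 6; y = λ·(7 - 6) - 6 ≡ 2. → (6, 2)

(6, 2)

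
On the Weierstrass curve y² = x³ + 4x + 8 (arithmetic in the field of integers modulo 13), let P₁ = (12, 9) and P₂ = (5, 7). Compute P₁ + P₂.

(12, 9) + (5, 7). λ = (7 - 9)/(5 - 12) ≡ 11/6 mod 13. 6⁻¹ ≡ 11 (mod 13) since 6·11 = 66 ≡ 1, so λ ≡ 4.
  x = λ² - 12 - 5 = 16 - 17 ≡ 12; y = λ·(12 - 12) - 9 ≡ 4. → (12, 4)

(12, 4)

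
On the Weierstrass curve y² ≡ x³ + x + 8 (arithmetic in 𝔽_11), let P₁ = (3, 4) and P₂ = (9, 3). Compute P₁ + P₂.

(3, 7)

(3, 4) + (9, 3). λ = (3 - 4)/(9 - 3) ≡ 10/6 mod 11. 6⁻¹ ≡ 2 (mod 11), so λ ≡ 9.
  x = λ² - 3 - 9 = 81 - 12 ≡ 3; y = λ·(3 - 3) - 4 ≡ 7. → (3, 7)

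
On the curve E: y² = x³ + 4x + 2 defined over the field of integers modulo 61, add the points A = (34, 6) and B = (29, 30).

(34, 6) + (29, 30). λ = (30 - 6)/(29 - 34) ≡ 24/56 mod 61. 56⁻¹ ≡ 12 (mod 61) since 56·12 = 672 ≡ 1, so λ ≡ 44.
  x = λ² - 34 - 29 = 1936 - 63 ≡ 43; y = λ·(34 - 43) - 6 ≡ 25. → (43, 25)

(43, 25)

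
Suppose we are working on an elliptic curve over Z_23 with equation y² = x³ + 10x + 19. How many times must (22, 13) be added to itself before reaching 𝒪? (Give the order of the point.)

9

2P: tangent at (22, 13): λ = (3·22² + 10)/(2·13) ≡ 13/3. 3⁻¹ ≡ 8 (mod 23) since 3·8 = 24 ≡ 1, so λ ≡ 13·8 ≡ 12.
  x = λ² - 22 - 22 = 144 - 44 ≡ 8; y = λ·(22 - 8) - 13 ≡ 17. → (8, 17)
3P: (8, 17) + (22, 13). λ = (13 - 17)/(22 - 8) ≡ 19/14 mod 23. 14⁻¹ ≡ 5 (mod 23), so λ ≡ 3.
  x = λ² - 8 - 22 = 9 - 30 ≡ 2; y = λ·(8 - 2) - 17 ≡ 1. → (2, 1)
4P: (2, 1) + (22, 13). λ = (13 - 1)/(22 - 2) ≡ 12/20 mod 23. 20⁻¹ ≡ 15 (mod 23) since 20·15 = 300 ≡ 1, so λ ≡ 19.
  x = λ² - 2 - 22 = 361 - 24 ≡ 15; y = λ·(2 - 15) - 1 ≡ 5. → (15, 5)
5P: (15, 5) + (22, 13). λ = (13 - 5)/(22 - 15) ≡ 8/7 mod 23. 7⁻¹ ≡ 10 (mod 23), so λ ≡ 11.
  x = λ² - 15 - 22 = 121 - 37 ≡ 15; y = λ·(15 - 15) - 5 ≡ 18. → (15, 18)
6P: (15, 18) + (22, 13). λ = (13 - 18)/(22 - 15) ≡ 18/7 mod 23. 7⁻¹ ≡ 10 (mod 23), so λ ≡ 19.
  x = λ² - 15 - 22 = 361 - 37 ≡ 2; y = λ·(15 - 2) - 18 ≡ 22. → (2, 22)
7P: (2, 22) + (22, 13). λ = (13 - 22)/(22 - 2) ≡ 14/20 mod 23. 20⁻¹ ≡ 15 (mod 23), so λ ≡ 3.
  x = λ² - 2 - 22 = 9 - 24 ≡ 8; y = λ·(2 - 8) - 22 ≡ 6. → (8, 6)
8P: (8, 6) + (22, 13). λ = (13 - 6)/(22 - 8) ≡ 7/14 mod 23. 14⁻¹ ≡ 5 (mod 23) since 14·5 = 70 ≡ 1, so λ ≡ 12.
  x = λ² - 8 - 22 = 144 - 30 ≡ 22; y = λ·(8 - 22) - 6 ≡ 10. → (22, 10)
9P: (22, 10) + (22, 13): same x and y₁ ≡ -y₂, so the sum is 𝒪.
9P = 𝒪, so the order is 9.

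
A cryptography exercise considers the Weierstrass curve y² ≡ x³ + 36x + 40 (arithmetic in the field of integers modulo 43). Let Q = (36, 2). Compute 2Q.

(35, 33)

tangent at (36, 2): λ = (3·36² + 36)/(2·2) ≡ 11/4. 4⁻¹ ≡ 11 (mod 43), so λ ≡ 11·11 ≡ 35.
  x = λ² - 36 - 36 = 1225 - 72 ≡ 35; y = λ·(36 - 35) - 2 ≡ 33. → (35, 33)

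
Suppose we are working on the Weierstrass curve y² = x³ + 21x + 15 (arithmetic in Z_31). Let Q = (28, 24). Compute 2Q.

(7, 28)

tangent at (28, 24): λ = (3·28² + 21)/(2·24) ≡ 17/17. 17⁻¹ ≡ 11 (mod 31), so λ ≡ 17·11 ≡ 1.
  x = λ² - 28 - 28 = 1 - 56 ≡ 7; y = λ·(28 - 7) - 24 ≡ 28. → (7, 28)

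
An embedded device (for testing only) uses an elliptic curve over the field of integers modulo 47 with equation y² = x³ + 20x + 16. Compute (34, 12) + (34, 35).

The two points share x = 34 and their y-coordinates satisfy 12 + 35 ≡ 0 (mod 47), so they are inverses. Their sum is O.

O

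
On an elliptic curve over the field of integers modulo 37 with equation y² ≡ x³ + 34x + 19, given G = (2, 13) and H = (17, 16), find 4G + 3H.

(18, 32)

First 4G:
Repeated addition: build up to 4G.
2G: tangent at (2, 13): λ = (3·2² + 34)/(2·13) ≡ 9/26. 26⁻¹ ≡ 10 (mod 37) since 26·10 = 260 ≡ 1, so λ ≡ 9·10 ≡ 16.
  x = λ² - 2 - 2 = 256 - 4 ≡ 30; y = λ·(2 - 30) - 13 ≡ 20. → (30, 20)
3G: (30, 20) + (2, 13). λ = (13 - 20)/(2 - 30) ≡ 30/9 mod 37. 9⁻¹ ≡ 33 (mod 37) since 9·33 = 297 ≡ 1, so λ ≡ 28.
  x = λ² - 30 - 2 = 784 - 32 ≡ 12; y = λ·(30 - 12) - 20 ≡ 3. → (12, 3)
4G: (12, 3) + (2, 13). λ = (13 - 3)/(2 - 12) ≡ 10/27 mod 37. 27⁻¹ ≡ 11 (mod 37), so λ ≡ 36.
  x = λ² - 12 - 2 = 1296 - 14 ≡ 24; y = λ·(12 - 24) - 3 ≡ 9. → (24, 9)
4G = (24, 9).
Next 3H:
Repeated addition: build up to 3H.
2H: tangent at (17, 16): λ = (3·17² + 34)/(2·16) ≡ 13/32. 32⁻¹ ≡ 22 (mod 37) since 32·22 = 704 ≡ 1, so λ ≡ 13·22 ≡ 27.
  x = λ² - 17 - 17 = 729 - 34 ≡ 29; y = λ·(17 - 29) - 16 ≡ 30. → (29, 30)
3H: (29, 30) + (17, 16). λ = (16 - 30)/(17 - 29) ≡ 23/25 mod 37. 25⁻¹ ≡ 3 (mod 37), so λ ≡ 32.
  x = λ² - 29 - 17 = 1024 - 46 ≡ 16; y = λ·(29 - 16) - 30 ≡ 16. → (16, 16)
3H = (16, 16).
Finally 4G + 3H:
(24, 9) + (16, 16). λ = (16 - 9)/(16 - 24) ≡ 7/29 mod 37. 29⁻¹ ≡ 23 (mod 37), so λ ≡ 13.
  x = λ² - 24 - 16 = 169 - 40 ≡ 18; y = λ·(24 - 18) - 9 ≡ 32. → (18, 32)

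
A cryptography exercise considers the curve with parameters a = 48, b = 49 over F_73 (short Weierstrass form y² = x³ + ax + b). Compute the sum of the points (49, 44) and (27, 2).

(49, 44) + (27, 2). λ = (2 - 44)/(27 - 49) ≡ 31/51 mod 73. 51⁻¹ ≡ 63 (mod 73), so λ ≡ 55.
  x = λ² - 49 - 27 = 3025 - 76 ≡ 29; y = λ·(49 - 29) - 44 ≡ 34. → (29, 34)

(29, 34)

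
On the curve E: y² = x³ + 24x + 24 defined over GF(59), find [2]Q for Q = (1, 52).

tangent at (1, 52): λ = (3·1² + 24)/(2·52) ≡ 27/45. 45⁻¹ ≡ 21 (mod 59), so λ ≡ 27·21 ≡ 36.
  x = λ² - 1 - 1 = 1296 - 2 ≡ 55; y = λ·(1 - 55) - 52 ≡ 10. → (55, 10)

(55, 10)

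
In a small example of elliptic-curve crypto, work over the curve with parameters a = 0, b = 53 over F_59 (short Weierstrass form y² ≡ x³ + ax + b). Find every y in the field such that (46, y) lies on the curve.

x³ + 0x + 53 = 97389 ≡ 39 (mod 59).
39 is a non-residue mod 59; no y exists.

none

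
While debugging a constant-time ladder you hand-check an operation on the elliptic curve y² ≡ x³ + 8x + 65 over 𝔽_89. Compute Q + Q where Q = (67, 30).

(23, 32)

tangent at (67, 30): λ = (3·67² + 8)/(2·30) ≡ 36/60. 60⁻¹ ≡ 46 (mod 89) since 60·46 = 2760 ≡ 1, so λ ≡ 36·46 ≡ 54.
  x = λ² - 67 - 67 = 2916 - 134 ≡ 23; y = λ·(67 - 23) - 30 ≡ 32. → (23, 32)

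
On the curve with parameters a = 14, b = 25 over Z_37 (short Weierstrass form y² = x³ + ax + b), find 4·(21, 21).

Write P = (21, 21).
Repeated addition: build up to 4P.
2P: tangent at (21, 21): λ = (3·21² + 14)/(2·21) ≡ 5/5. 5⁻¹ ≡ 15 (mod 37), so λ ≡ 5·15 ≡ 1.
  x = λ² - 21 - 21 = 1 - 42 ≡ 33; y = λ·(21 - 33) - 21 ≡ 4. → (33, 4)
3P: (33, 4) + (21, 21). λ = (21 - 4)/(21 - 33) ≡ 17/25 mod 37. 25⁻¹ ≡ 3 (mod 37), so λ ≡ 14.
  x = λ² - 33 - 21 = 196 - 54 ≡ 31; y = λ·(33 - 31) - 4 ≡ 24. → (31, 24)
4P: (31, 24) + (21, 21). λ = (21 - 24)/(21 - 31) ≡ 34/27 mod 37. 27⁻¹ ≡ 11 (mod 37) since 27·11 = 297 ≡ 1, so λ ≡ 4.
  x = λ² - 31 - 21 = 16 - 52 ≡ 1; y = λ·(31 - 1) - 24 ≡ 22. → (1, 22)

(1, 22)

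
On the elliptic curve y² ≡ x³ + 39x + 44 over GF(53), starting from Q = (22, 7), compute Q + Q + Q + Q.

(44, 17)

Double-and-add on 4 = (100)₂. Start with Q = (22, 7) for the leading 1-bit.
double: tangent at (22, 7): λ = (3·22² + 39)/(2·7) ≡ 7/14. 14⁻¹ ≡ 19 (mod 53) since 14·19 = 266 ≡ 1, so λ ≡ 7·19 ≡ 27.
  x = λ² - 22 - 22 = 729 - 44 ≡ 49; y = λ·(22 - 49) - 7 ≡ 6. → (49, 6)
double: tangent at (49, 6): λ = (3·49² + 39)/(2·6) ≡ 34/12. 12⁻¹ ≡ 31 (mod 53), so λ ≡ 34·31 ≡ 47.
  x = λ² - 49 - 49 = 2209 - 98 ≡ 44; y = λ·(49 - 44) - 6 ≡ 17. → (44, 17)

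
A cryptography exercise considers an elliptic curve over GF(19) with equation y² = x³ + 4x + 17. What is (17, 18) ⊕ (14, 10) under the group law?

(12, 8)

(17, 18) + (14, 10). λ = (10 - 18)/(14 - 17) ≡ 11/16 mod 19. 16⁻¹ ≡ 6 (mod 19), so λ ≡ 9.
  x = λ² - 17 - 14 = 81 - 31 ≡ 12; y = λ·(17 - 12) - 18 ≡ 8. → (12, 8)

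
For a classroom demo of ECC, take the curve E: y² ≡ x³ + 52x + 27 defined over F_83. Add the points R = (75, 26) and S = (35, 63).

(65, 27)

(75, 26) + (35, 63). λ = (63 - 26)/(35 - 75) ≡ 37/43 mod 83. 43⁻¹ ≡ 56 (mod 83), so λ ≡ 80.
  x = λ² - 75 - 35 = 6400 - 110 ≡ 65; y = λ·(75 - 65) - 26 ≡ 27. → (65, 27)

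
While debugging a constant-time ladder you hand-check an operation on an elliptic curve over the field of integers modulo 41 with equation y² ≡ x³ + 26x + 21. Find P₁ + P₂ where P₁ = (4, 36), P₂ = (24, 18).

(38, 11)

(4, 36) + (24, 18). λ = (18 - 36)/(24 - 4) ≡ 23/20 mod 41. 20⁻¹ ≡ 39 (mod 41) since 20·39 = 780 ≡ 1, so λ ≡ 36.
  x = λ² - 4 - 24 = 1296 - 28 ≡ 38; y = λ·(4 - 38) - 36 ≡ 11. → (38, 11)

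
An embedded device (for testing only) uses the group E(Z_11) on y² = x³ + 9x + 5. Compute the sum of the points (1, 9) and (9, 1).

(1, 9) + (9, 1). λ = (1 - 9)/(9 - 1) ≡ 3/8 mod 11. 8⁻¹ ≡ 7 (mod 11), so λ ≡ 10.
  x = λ² - 1 - 9 = 100 - 10 ≡ 2; y = λ·(1 - 2) - 9 ≡ 3. → (2, 3)

(2, 3)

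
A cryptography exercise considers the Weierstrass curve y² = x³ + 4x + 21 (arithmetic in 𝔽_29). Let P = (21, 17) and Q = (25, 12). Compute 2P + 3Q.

(27, 11)

First 2P:
Repeated addition: build up to 2P.
2P: tangent at (21, 17): λ = (3·21² + 4)/(2·17) ≡ 22/5. 5⁻¹ ≡ 6 (mod 29), so λ ≡ 22·6 ≡ 16.
  x = λ² - 21 - 21 = 256 - 42 ≡ 11; y = λ·(21 - 11) - 17 ≡ 27. → (11, 27)
2P = (11, 27).
Next 3Q:
Repeated addition: build up to 3Q.
2Q: tangent at (25, 12): λ = (3·25² + 4)/(2·12) ≡ 23/24. 24⁻¹ ≡ 23 (mod 29) since 24·23 = 552 ≡ 1, so λ ≡ 23·23 ≡ 7.
  x = λ² - 25 - 25 = 49 - 50 ≡ 28; y = λ·(25 - 28) - 12 ≡ 25. → (28, 25)
3Q: (28, 25) + (25, 12). λ = (12 - 25)/(25 - 28) ≡ 16/26 mod 29. 26⁻¹ ≡ 19 (mod 29), so λ ≡ 14.
  x = λ² - 28 - 25 = 196 - 53 ≡ 27; y = λ·(28 - 27) - 25 ≡ 18. → (27, 18)
3Q = (27, 18).
Finally 2P + 3Q:
(11, 27) + (27, 18). λ = (18 - 27)/(27 - 11) ≡ 20/16 mod 29. 16⁻¹ ≡ 20 (mod 29), so λ ≡ 23.
  x = λ² - 11 - 27 = 529 - 38 ≡ 27; y = λ·(11 - 27) - 27 ≡ 11. → (27, 11)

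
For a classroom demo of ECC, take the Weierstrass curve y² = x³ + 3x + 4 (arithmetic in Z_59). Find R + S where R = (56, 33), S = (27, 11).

(24, 34)

(56, 33) + (27, 11). λ = (11 - 33)/(27 - 56) ≡ 37/30 mod 59. 30⁻¹ ≡ 2 (mod 59) since 30·2 = 60 ≡ 1, so λ ≡ 15.
  x = λ² - 56 - 27 = 225 - 83 ≡ 24; y = λ·(56 - 24) - 33 ≡ 34. → (24, 34)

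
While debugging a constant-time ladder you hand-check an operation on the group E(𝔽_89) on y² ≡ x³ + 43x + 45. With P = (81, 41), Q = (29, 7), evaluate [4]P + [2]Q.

(11, 43)

First 4P:
Double-and-add on 4 = (100)₂. Start with P = (81, 41) for the leading 1-bit.
double: tangent at (81, 41): λ = (3·81² + 43)/(2·41) ≡ 57/82. 82⁻¹ ≡ 38 (mod 89), so λ ≡ 57·38 ≡ 30.
  x = λ² - 81 - 81 = 900 - 162 ≡ 26; y = λ·(81 - 26) - 41 ≡ 7. → (26, 7)
double: tangent at (26, 7): λ = (3·26² + 43)/(2·7) ≡ 24/14. 14⁻¹ ≡ 70 (mod 89) since 14·70 = 980 ≡ 1, so λ ≡ 24·70 ≡ 78.
  x = λ² - 26 - 26 = 6084 - 52 ≡ 69; y = λ·(26 - 69) - 7 ≡ 21. → (69, 21)
4P = (69, 21).
Next 2Q:
Repeated addition: build up to 2Q.
2Q: tangent at (29, 7): λ = (3·29² + 43)/(2·7) ≡ 74/14. 14⁻¹ ≡ 70 (mod 89), so λ ≡ 74·70 ≡ 18.
  x = λ² - 29 - 29 = 324 - 58 ≡ 88; y = λ·(29 - 88) - 7 ≡ 88. → (88, 88)
2Q = (88, 88).
Finally 4P + 2Q:
(69, 21) + (88, 88). λ = (88 - 21)/(88 - 69) ≡ 67/19 mod 89. 19⁻¹ ≡ 75 (mod 89), so λ ≡ 41.
  x = λ² - 69 - 88 = 1681 - 157 ≡ 11; y = λ·(69 - 11) - 21 ≡ 43. → (11, 43)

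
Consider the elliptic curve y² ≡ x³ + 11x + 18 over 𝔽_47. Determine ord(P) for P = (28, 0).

2P: (28, 0) + (28, 0): same x and y₁ ≡ -y₂, so the sum is 𝒪.
2P = 𝒪, so the order is 2.

2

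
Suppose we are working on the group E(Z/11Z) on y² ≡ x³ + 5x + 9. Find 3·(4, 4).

Write Q = (4, 4).
Repeated addition: build up to 3Q.
2Q: tangent at (4, 4): λ = (3·4² + 5)/(2·4) ≡ 9/8. 8⁻¹ ≡ 7 (mod 11) since 8·7 = 56 ≡ 1, so λ ≡ 9·7 ≡ 8.
  x = λ² - 4 - 4 = 64 - 8 ≡ 1; y = λ·(4 - 1) - 4 ≡ 9. → (1, 9)
3Q: (1, 9) + (4, 4). λ = (4 - 9)/(4 - 1) ≡ 6/3 mod 11. 3⁻¹ ≡ 4 (mod 11) since 3·4 = 12 ≡ 1, so λ ≡ 2.
  x = λ² - 1 - 4 = 4 - 5 ≡ 10; y = λ·(1 - 10) - 9 ≡ 6. → (10, 6)

(10, 6)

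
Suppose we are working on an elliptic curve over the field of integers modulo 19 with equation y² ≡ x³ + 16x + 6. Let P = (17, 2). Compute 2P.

tangent at (17, 2): λ = (3·17² + 16)/(2·2) ≡ 9/4. 4⁻¹ ≡ 5 (mod 19) since 4·5 = 20 ≡ 1, so λ ≡ 9·5 ≡ 7.
  x = λ² - 17 - 17 = 49 - 34 ≡ 15; y = λ·(17 - 15) - 2 ≡ 12. → (15, 12)

(15, 12)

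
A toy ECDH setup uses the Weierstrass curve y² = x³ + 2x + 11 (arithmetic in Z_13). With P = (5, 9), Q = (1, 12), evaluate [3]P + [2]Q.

(9, 2)

First 3P:
Repeated addition: build up to 3P.
2P: tangent at (5, 9): λ = (3·5² + 2)/(2·9) ≡ 12/5. 5⁻¹ ≡ 8 (mod 13) since 5·8 = 40 ≡ 1, so λ ≡ 12·8 ≡ 5.
  x = λ² - 5 - 5 = 25 - 10 ≡ 2; y = λ·(5 - 2) - 9 ≡ 6. → (2, 6)
3P: (2, 6) + (5, 9). λ = (9 - 6)/(5 - 2) ≡ 3/3 mod 13. 3⁻¹ ≡ 9 (mod 13) since 3·9 = 27 ≡ 1, so λ ≡ 1.
  x = λ² - 2 - 5 = 1 - 7 ≡ 7; y = λ·(2 - 7) - 6 ≡ 2. → (7, 2)
3P = (7, 2).
Next 2Q:
Repeated addition: build up to 2Q.
2Q: tangent at (1, 12): λ = (3·1² + 2)/(2·12) ≡ 5/11. 11⁻¹ ≡ 6 (mod 13), so λ ≡ 5·6 ≡ 4.
  x = λ² - 1 - 1 = 16 - 2 ≡ 1; y = λ·(1 - 1) - 12 ≡ 1. → (1, 1)
2Q = (1, 1).
Finally 3P + 2Q:
(7, 2) + (1, 1). λ = (1 - 2)/(1 - 7) ≡ 12/7 mod 13. 7⁻¹ ≡ 2 (mod 13), so λ ≡ 11.
  x = λ² - 7 - 1 = 121 - 8 ≡ 9; y = λ·(7 - 9) - 2 ≡ 2. → (9, 2)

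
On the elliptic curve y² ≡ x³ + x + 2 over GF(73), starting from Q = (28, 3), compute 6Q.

(18, 42)

Repeated addition: build up to 6Q.
2Q: tangent at (28, 3): λ = (3·28² + 1)/(2·3) ≡ 17/6. 6⁻¹ ≡ 61 (mod 73), so λ ≡ 17·61 ≡ 15.
  x = λ² - 28 - 28 = 225 - 56 ≡ 23; y = λ·(28 - 23) - 3 ≡ 72. → (23, 72)
3Q: (23, 72) + (28, 3). λ = (3 - 72)/(28 - 23) ≡ 4/5 mod 73. 5⁻¹ ≡ 44 (mod 73) since 5·44 = 220 ≡ 1, so λ ≡ 30.
  x = λ² - 23 - 28 = 900 - 51 ≡ 46; y = λ·(23 - 46) - 72 ≡ 41. → (46, 41)
4Q: (46, 41) + (28, 3). λ = (3 - 41)/(28 - 46) ≡ 35/55 mod 73. 55⁻¹ ≡ 4 (mod 73), so λ ≡ 67.
  x = λ² - 46 - 28 = 4489 - 74 ≡ 35; y = λ·(46 - 35) - 41 ≡ 39. → (35, 39)
5Q: (35, 39) + (28, 3). λ = (3 - 39)/(28 - 35) ≡ 37/66 mod 73. 66⁻¹ ≡ 52 (mod 73) since 66·52 = 3432 ≡ 1, so λ ≡ 26.
  x = λ² - 35 - 28 = 676 - 63 ≡ 29; y = λ·(35 - 29) - 39 ≡ 44. → (29, 44)
6Q: (29, 44) + (28, 3). λ = (3 - 44)/(28 - 29) ≡ 32/72 mod 73. 72⁻¹ ≡ 72 (mod 73), so λ ≡ 41.
  x = λ² - 29 - 28 = 1681 - 57 ≡ 18; y = λ·(29 - 18) - 44 ≡ 42. → (18, 42)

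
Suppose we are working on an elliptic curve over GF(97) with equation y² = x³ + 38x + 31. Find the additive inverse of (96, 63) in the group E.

(96, 34)

-(96, 63) = (96, -63 mod 97) = (96, 34).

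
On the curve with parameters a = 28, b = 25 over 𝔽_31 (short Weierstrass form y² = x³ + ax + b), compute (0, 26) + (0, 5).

The two points share x = 0 and their y-coordinates satisfy 26 + 5 ≡ 0 (mod 31), so they are inverses. Their sum is O.

O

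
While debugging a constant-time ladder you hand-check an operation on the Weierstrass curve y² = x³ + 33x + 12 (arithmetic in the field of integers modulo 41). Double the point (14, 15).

(36, 38)

tangent at (14, 15): λ = (3·14² + 33)/(2·15) ≡ 6/30. 30⁻¹ ≡ 26 (mod 41), so λ ≡ 6·26 ≡ 33.
  x = λ² - 14 - 14 = 1089 - 28 ≡ 36; y = λ·(14 - 36) - 15 ≡ 38. → (36, 38)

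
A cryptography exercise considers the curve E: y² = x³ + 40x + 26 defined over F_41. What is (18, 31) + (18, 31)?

(25, 28)

tangent at (18, 31): λ = (3·18² + 40)/(2·31) ≡ 28/21. 21⁻¹ ≡ 2 (mod 41) since 21·2 = 42 ≡ 1, so λ ≡ 28·2 ≡ 15.
  x = λ² - 18 - 18 = 225 - 36 ≡ 25; y = λ·(18 - 25) - 31 ≡ 28. → (25, 28)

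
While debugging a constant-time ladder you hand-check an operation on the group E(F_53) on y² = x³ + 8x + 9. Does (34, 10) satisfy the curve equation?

y² = 10² ≡ 47; x³ + 8x + 9 = 39585 ≡ 47 (mod 53). 47 = 47.

yes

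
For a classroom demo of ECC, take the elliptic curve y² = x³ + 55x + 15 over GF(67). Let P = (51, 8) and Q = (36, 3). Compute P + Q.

(62, 33)

(51, 8) + (36, 3). λ = (3 - 8)/(36 - 51) ≡ 62/52 mod 67. 52⁻¹ ≡ 58 (mod 67) since 52·58 = 3016 ≡ 1, so λ ≡ 45.
  x = λ² - 51 - 36 = 2025 - 87 ≡ 62; y = λ·(51 - 62) - 8 ≡ 33. → (62, 33)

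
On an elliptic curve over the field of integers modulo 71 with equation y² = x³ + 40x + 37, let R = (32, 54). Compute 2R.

(0, 45)

tangent at (32, 54): λ = (3·32² + 40)/(2·54) ≡ 59/37. 37⁻¹ ≡ 48 (mod 71), so λ ≡ 59·48 ≡ 63.
  x = λ² - 32 - 32 = 3969 - 64 ≡ 0; y = λ·(32 - 0) - 54 ≡ 45. → (0, 45)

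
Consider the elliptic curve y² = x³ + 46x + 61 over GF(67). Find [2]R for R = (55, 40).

(11, 42)

tangent at (55, 40): λ = (3·55² + 46)/(2·40) ≡ 9/13. 13⁻¹ ≡ 31 (mod 67) since 13·31 = 403 ≡ 1, so λ ≡ 9·31 ≡ 11.
  x = λ² - 55 - 55 = 121 - 110 ≡ 11; y = λ·(55 - 11) - 40 ≡ 42. → (11, 42)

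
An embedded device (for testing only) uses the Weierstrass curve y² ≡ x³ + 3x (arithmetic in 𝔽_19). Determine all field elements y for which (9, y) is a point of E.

none

x³ + 3x + 0 = 756 ≡ 15 (mod 19).
15 is a non-residue mod 19; no y exists.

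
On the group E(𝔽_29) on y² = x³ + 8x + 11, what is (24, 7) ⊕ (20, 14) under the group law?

(8, 23)

(24, 7) + (20, 14). λ = (14 - 7)/(20 - 24) ≡ 7/25 mod 29. 25⁻¹ ≡ 7 (mod 29) since 25·7 = 175 ≡ 1, so λ ≡ 20.
  x = λ² - 24 - 20 = 400 - 44 ≡ 8; y = λ·(24 - 8) - 7 ≡ 23. → (8, 23)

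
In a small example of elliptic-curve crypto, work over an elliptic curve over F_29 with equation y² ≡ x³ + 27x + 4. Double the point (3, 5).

tangent at (3, 5): λ = (3·3² + 27)/(2·5) ≡ 25/10. 10⁻¹ ≡ 3 (mod 29) since 10·3 = 30 ≡ 1, so λ ≡ 25·3 ≡ 17.
  x = λ² - 3 - 3 = 289 - 6 ≡ 22; y = λ·(3 - 22) - 5 ≡ 20. → (22, 20)

(22, 20)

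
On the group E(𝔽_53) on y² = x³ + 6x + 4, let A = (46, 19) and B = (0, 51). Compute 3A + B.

(33, 24)

First 3A:
Repeated addition: build up to 3A.
2A: tangent at (46, 19): λ = (3·46² + 6)/(2·19) ≡ 47/38. 38⁻¹ ≡ 7 (mod 53), so λ ≡ 47·7 ≡ 11.
  x = λ² - 46 - 46 = 121 - 92 ≡ 29; y = λ·(46 - 29) - 19 ≡ 9. → (29, 9)
3A: (29, 9) + (46, 19). λ = (19 - 9)/(46 - 29) ≡ 10/17 mod 53. 17⁻¹ ≡ 25 (mod 53), so λ ≡ 38.
  x = λ² - 29 - 46 = 1444 - 75 ≡ 44; y = λ·(29 - 44) - 9 ≡ 4. → (44, 4)
3A = (44, 4).
Finally 3A + B:
(44, 4) + (0, 51). λ = (51 - 4)/(0 - 44) ≡ 47/9 mod 53. 9⁻¹ ≡ 6 (mod 53) since 9·6 = 54 ≡ 1, so λ ≡ 17.
  x = λ² - 44 - 0 = 289 - 44 ≡ 33; y = λ·(44 - 33) - 4 ≡ 24. → (33, 24)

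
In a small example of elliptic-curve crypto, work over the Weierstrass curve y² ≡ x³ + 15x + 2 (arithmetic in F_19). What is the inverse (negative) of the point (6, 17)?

(6, 2)

-(6, 17) = (6, -17 mod 19) = (6, 2).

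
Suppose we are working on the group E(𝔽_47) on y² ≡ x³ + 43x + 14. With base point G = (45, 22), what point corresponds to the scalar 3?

(6, 26)

Repeated addition: build up to 3G.
2G: tangent at (45, 22): λ = (3·45² + 43)/(2·22) ≡ 8/44. 44⁻¹ ≡ 31 (mod 47), so λ ≡ 8·31 ≡ 13.
  x = λ² - 45 - 45 = 169 - 90 ≡ 32; y = λ·(45 - 32) - 22 ≡ 6. → (32, 6)
3G: (32, 6) + (45, 22). λ = (22 - 6)/(45 - 32) ≡ 16/13 mod 47. 13⁻¹ ≡ 29 (mod 47), so λ ≡ 41.
  x = λ² - 32 - 45 = 1681 - 77 ≡ 6; y = λ·(32 - 6) - 6 ≡ 26. → (6, 26)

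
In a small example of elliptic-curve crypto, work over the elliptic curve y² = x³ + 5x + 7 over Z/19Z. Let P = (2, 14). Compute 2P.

tangent at (2, 14): λ = (3·2² + 5)/(2·14) ≡ 17/9. 9⁻¹ ≡ 17 (mod 19), so λ ≡ 17·17 ≡ 4.
  x = λ² - 2 - 2 = 16 - 4 ≡ 12; y = λ·(2 - 12) - 14 ≡ 3. → (12, 3)

(12, 3)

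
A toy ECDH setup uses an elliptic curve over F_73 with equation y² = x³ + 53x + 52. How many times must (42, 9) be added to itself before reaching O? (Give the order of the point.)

5

2P: tangent at (42, 9): λ = (3·42² + 53)/(2·9) ≡ 16/18. 18⁻¹ ≡ 69 (mod 73), so λ ≡ 16·69 ≡ 9.
  x = λ² - 42 - 42 = 81 - 84 ≡ 70; y = λ·(42 - 70) - 9 ≡ 31. → (70, 31)
3P: (70, 31) + (42, 9). λ = (9 - 31)/(42 - 70) ≡ 51/45 mod 73. 45⁻¹ ≡ 13 (mod 73) since 45·13 = 585 ≡ 1, so λ ≡ 6.
  x = λ² - 70 - 42 = 36 - 112 ≡ 70; y = λ·(70 - 70) - 31 ≡ 42. → (70, 42)
4P: (70, 42) + (42, 9). λ = (9 - 42)/(42 - 70) ≡ 40/45 mod 73. 45⁻¹ ≡ 13 (mod 73) since 45·13 = 585 ≡ 1, so λ ≡ 9.
  x = λ² - 70 - 42 = 81 - 112 ≡ 42; y = λ·(70 - 42) - 42 ≡ 64. → (42, 64)
5P: (42, 64) + (42, 9): same x and y₁ ≡ -y₂, so the sum is O.
5P = O, so the order is 5.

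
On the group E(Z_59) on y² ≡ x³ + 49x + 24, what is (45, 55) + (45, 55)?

tangent at (45, 55): λ = (3·45² + 49)/(2·55) ≡ 47/51. 51⁻¹ ≡ 22 (mod 59) since 51·22 = 1122 ≡ 1, so λ ≡ 47·22 ≡ 31.
  x = λ² - 45 - 45 = 961 - 90 ≡ 45; y = λ·(45 - 45) - 55 ≡ 4. → (45, 4)

(45, 4)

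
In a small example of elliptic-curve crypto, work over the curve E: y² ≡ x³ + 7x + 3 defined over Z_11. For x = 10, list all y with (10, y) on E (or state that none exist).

x³ + 7x + 3 = 1073 ≡ 6 (mod 11).
6 is a non-residue mod 11; no y exists.

none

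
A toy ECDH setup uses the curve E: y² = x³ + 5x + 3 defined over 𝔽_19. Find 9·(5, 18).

Write G = (5, 18).
Double-and-add on 9 = (1001)₂. Start with G = (5, 18) for the leading 1-bit.
double: tangent at (5, 18): λ = (3·5² + 5)/(2·18) ≡ 4/17. 17⁻¹ ≡ 9 (mod 19), so λ ≡ 4·9 ≡ 17.
  x = λ² - 5 - 5 = 289 - 10 ≡ 13; y = λ·(5 - 13) - 18 ≡ 17. → (13, 17)
double: tangent at (13, 17): λ = (3·13² + 5)/(2·17) ≡ 18/15. 15⁻¹ ≡ 14 (mod 19) since 15·14 = 210 ≡ 1, so λ ≡ 18·14 ≡ 5.
  x = λ² - 13 - 13 = 25 - 26 ≡ 18; y = λ·(13 - 18) - 17 ≡ 15. → (18, 15)
double: tangent at (18, 15): λ = (3·18² + 5)/(2·15) ≡ 8/11. 11⁻¹ ≡ 7 (mod 19), so λ ≡ 8·7 ≡ 18.
  x = λ² - 18 - 18 = 324 - 36 ≡ 3; y = λ·(18 - 3) - 15 ≡ 8. → (3, 8)
add G: (3, 8) + (5, 18). λ = (18 - 8)/(5 - 3) ≡ 10/2 mod 19. 2⁻¹ ≡ 10 (mod 19), so λ ≡ 5.
  x = λ² - 3 - 5 = 25 - 8 ≡ 17; y = λ·(3 - 17) - 8 ≡ 17. → (17, 17)

(17, 17)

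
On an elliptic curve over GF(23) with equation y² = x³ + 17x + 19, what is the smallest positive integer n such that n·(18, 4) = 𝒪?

8

2P: tangent at (18, 4): λ = (3·18² + 17)/(2·4) ≡ 0/8. 8⁻¹ ≡ 3 (mod 23) since 8·3 = 24 ≡ 1, so λ ≡ 0·3 ≡ 0.
  x = λ² - 18 - 18 = 0 - 36 ≡ 10; y = λ·(18 - 10) - 4 ≡ 19. → (10, 19)
3P: (10, 19) + (18, 4). λ = (4 - 19)/(18 - 10) ≡ 8/8 mod 23. 8⁻¹ ≡ 3 (mod 23) since 8·3 = 24 ≡ 1, so λ ≡ 1.
  x = λ² - 10 - 18 = 1 - 28 ≡ 19; y = λ·(10 - 19) - 19 ≡ 18. → (19, 18)
4P: (19, 18) + (18, 4). λ = (4 - 18)/(18 - 19) ≡ 9/22 mod 23. 22⁻¹ ≡ 22 (mod 23), so λ ≡ 14.
  x = λ² - 19 - 18 = 196 - 37 ≡ 21; y = λ·(19 - 21) - 18 ≡ 0. → (21, 0)
5P: (21, 0) + (18, 4). λ = (4 - 0)/(18 - 21) ≡ 4/20 mod 23. 20⁻¹ ≡ 15 (mod 23) since 20·15 = 300 ≡ 1, so λ ≡ 14.
  x = λ² - 21 - 18 = 196 - 39 ≡ 19; y = λ·(21 - 19) - 0 ≡ 5. → (19, 5)
6P: (19, 5) + (18, 4). λ = (4 - 5)/(18 - 19) ≡ 22/22 mod 23. 22⁻¹ ≡ 22 (mod 23), so λ ≡ 1.
  x = λ² - 19 - 18 = 1 - 37 ≡ 10; y = λ·(19 - 10) - 5 ≡ 4. → (10, 4)
7P: (10, 4) + (18, 4). λ = (4 - 4)/(18 - 10) ≡ 0/8 mod 23. 8⁻¹ ≡ 3 (mod 23), so λ ≡ 0.
  x = λ² - 10 - 18 = 0 - 28 ≡ 18; y = λ·(10 - 18) - 4 ≡ 19. → (18, 19)
8P: (18, 19) + (18, 4): same x and y₁ ≡ -y₂, so the sum is 𝒪.
8P = 𝒪, so the order is 8.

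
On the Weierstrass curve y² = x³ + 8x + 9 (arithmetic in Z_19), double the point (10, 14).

tangent at (10, 14): λ = (3·10² + 8)/(2·14) ≡ 4/9. 9⁻¹ ≡ 17 (mod 19) since 9·17 = 153 ≡ 1, so λ ≡ 4·17 ≡ 11.
  x = λ² - 10 - 10 = 121 - 20 ≡ 6; y = λ·(10 - 6) - 14 ≡ 11. → (6, 11)

(6, 11)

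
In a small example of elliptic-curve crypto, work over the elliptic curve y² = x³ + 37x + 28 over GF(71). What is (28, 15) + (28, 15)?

(65, 4)

tangent at (28, 15): λ = (3·28² + 37)/(2·15) ≡ 46/30. 30⁻¹ ≡ 45 (mod 71), so λ ≡ 46·45 ≡ 11.
  x = λ² - 28 - 28 = 121 - 56 ≡ 65; y = λ·(28 - 65) - 15 ≡ 4. → (65, 4)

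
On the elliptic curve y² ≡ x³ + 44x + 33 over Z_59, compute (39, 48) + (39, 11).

O

The two points share x = 39 and their y-coordinates satisfy 48 + 11 ≡ 0 (mod 59), so they are inverses. Their sum is O.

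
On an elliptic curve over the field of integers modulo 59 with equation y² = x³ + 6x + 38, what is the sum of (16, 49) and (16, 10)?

The two points share x = 16 and their y-coordinates satisfy 49 + 10 ≡ 0 (mod 59), so they are inverses. Their sum is 𝒪.

O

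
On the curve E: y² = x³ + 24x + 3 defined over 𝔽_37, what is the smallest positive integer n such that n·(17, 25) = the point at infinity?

7

2P: tangent at (17, 25): λ = (3·17² + 24)/(2·25) ≡ 3/13. 13⁻¹ ≡ 20 (mod 37) since 13·20 = 260 ≡ 1, so λ ≡ 3·20 ≡ 23.
  x = λ² - 17 - 17 = 529 - 34 ≡ 14; y = λ·(17 - 14) - 25 ≡ 7. → (14, 7)
3P: (14, 7) + (17, 25). λ = (25 - 7)/(17 - 14) ≡ 18/3 mod 37. 3⁻¹ ≡ 25 (mod 37), so λ ≡ 6.
  x = λ² - 14 - 17 = 36 - 31 ≡ 5; y = λ·(14 - 5) - 7 ≡ 10. → (5, 10)
4P: (5, 10) + (17, 25). λ = (25 - 10)/(17 - 5) ≡ 15/12 mod 37. 12⁻¹ ≡ 34 (mod 37), so λ ≡ 29.
  x = λ² - 5 - 17 = 841 - 22 ≡ 5; y = λ·(5 - 5) - 10 ≡ 27. → (5, 27)
5P: (5, 27) + (17, 25). λ = (25 - 27)/(17 - 5) ≡ 35/12 mod 37. 12⁻¹ ≡ 34 (mod 37) since 12·34 = 408 ≡ 1, so λ ≡ 6.
  x = λ² - 5 - 17 = 36 - 22 ≡ 14; y = λ·(5 - 14) - 27 ≡ 30. → (14, 30)
6P: (14, 30) + (17, 25). λ = (25 - 30)/(17 - 14) ≡ 32/3 mod 37. 3⁻¹ ≡ 25 (mod 37) since 3·25 = 75 ≡ 1, so λ ≡ 23.
  x = λ² - 14 - 17 = 529 - 31 ≡ 17; y = λ·(14 - 17) - 30 ≡ 12. → (17, 12)
7P: (17, 12) + (17, 25): same x and y₁ ≡ -y₂, so the sum is the point at infinity.
7P = the point at infinity, so the order is 7.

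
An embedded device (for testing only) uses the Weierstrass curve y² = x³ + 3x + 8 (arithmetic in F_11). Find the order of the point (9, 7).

2P: tangent at (9, 7): λ = (3·9² + 3)/(2·7) ≡ 4/3. 3⁻¹ ≡ 4 (mod 11) since 3·4 = 12 ≡ 1, so λ ≡ 4·4 ≡ 5.
  x = λ² - 9 - 9 = 25 - 18 ≡ 7; y = λ·(9 - 7) - 7 ≡ 3. → (7, 3)
3P: (7, 3) + (9, 7). λ = (7 - 3)/(9 - 7) ≡ 4/2 mod 11. 2⁻¹ ≡ 6 (mod 11) since 2·6 = 12 ≡ 1, so λ ≡ 2.
  x = λ² - 7 - 9 = 4 - 16 ≡ 10; y = λ·(7 - 10) - 3 ≡ 2. → (10, 2)
4P: (10, 2) + (9, 7). λ = (7 - 2)/(9 - 10) ≡ 5/10 mod 11. 10⁻¹ ≡ 10 (mod 11) since 10·10 = 100 ≡ 1, so λ ≡ 6.
  x = λ² - 10 - 9 = 36 - 19 ≡ 6; y = λ·(10 - 6) - 2 ≡ 0. → (6, 0)
5P: (6, 0) + (9, 7). λ = (7 - 0)/(9 - 6) ≡ 7/3 mod 11. 3⁻¹ ≡ 4 (mod 11) since 3·4 = 12 ≡ 1, so λ ≡ 6.
  x = λ² - 6 - 9 = 36 - 15 ≡ 10; y = λ·(6 - 10) - 0 ≡ 9. → (10, 9)
6P: (10, 9) + (9, 7). λ = (7 - 9)/(9 - 10) ≡ 9/10 mod 11. 10⁻¹ ≡ 10 (mod 11), so λ ≡ 2.
  x = λ² - 10 - 9 = 4 - 19 ≡ 7; y = λ·(10 - 7) - 9 ≡ 8. → (7, 8)
7P: (7, 8) + (9, 7). λ = (7 - 8)/(9 - 7) ≡ 10/2 mod 11. 2⁻¹ ≡ 6 (mod 11), so λ ≡ 5.
  x = λ² - 7 - 9 = 25 - 16 ≡ 9; y = λ·(7 - 9) - 8 ≡ 4. → (9, 4)
8P: (9, 4) + (9, 7): same x and y₁ ≡ -y₂, so the sum is ∞.
8P = ∞, so the order is 8.

8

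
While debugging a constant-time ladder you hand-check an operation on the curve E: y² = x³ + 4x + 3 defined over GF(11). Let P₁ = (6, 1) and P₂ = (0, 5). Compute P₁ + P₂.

(3, 8)

(6, 1) + (0, 5). λ = (5 - 1)/(0 - 6) ≡ 4/5 mod 11. 5⁻¹ ≡ 9 (mod 11), so λ ≡ 3.
  x = λ² - 6 - 0 = 9 - 6 ≡ 3; y = λ·(6 - 3) - 1 ≡ 8. → (3, 8)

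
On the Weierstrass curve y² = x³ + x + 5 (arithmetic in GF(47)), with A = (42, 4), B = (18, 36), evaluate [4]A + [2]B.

First 4A:
Repeated addition: build up to 4A.
2A: tangent at (42, 4): λ = (3·42² + 1)/(2·4) ≡ 29/8. 8⁻¹ ≡ 6 (mod 47), so λ ≡ 29·6 ≡ 33.
  x = λ² - 42 - 42 = 1089 - 84 ≡ 18; y = λ·(42 - 18) - 4 ≡ 36. → (18, 36)
3A: (18, 36) + (42, 4). λ = (4 - 36)/(42 - 18) ≡ 15/24 mod 47. 24⁻¹ ≡ 2 (mod 47), so λ ≡ 30.
  x = λ² - 18 - 42 = 900 - 60 ≡ 41; y = λ·(18 - 41) - 36 ≡ 26. → (41, 26)
4A: (41, 26) + (42, 4). λ = (4 - 26)/(42 - 41) ≡ 25/1 mod 47. 1⁻¹ ≡ 1 (mod 47), so λ ≡ 25.
  x = λ² - 41 - 42 = 625 - 83 ≡ 25; y = λ·(41 - 25) - 26 ≡ 45. → (25, 45)
4A = (25, 45).
Next 2B:
Repeated addition: build up to 2B.
2B: tangent at (18, 36): λ = (3·18² + 1)/(2·36) ≡ 33/25. 25⁻¹ ≡ 32 (mod 47) since 25·32 = 800 ≡ 1, so λ ≡ 33·32 ≡ 22.
  x = λ² - 18 - 18 = 484 - 36 ≡ 25; y = λ·(18 - 25) - 36 ≡ 45. → (25, 45)
2B = (25, 45).
Finally 4A + 2B:
tangent at (25, 45): λ = (3·25² + 1)/(2·45) ≡ 43/43. 43⁻¹ ≡ 35 (mod 47), so λ ≡ 43·35 ≡ 1.
  x = λ² - 25 - 25 = 1 - 50 ≡ 45; y = λ·(25 - 45) - 45 ≡ 29. → (45, 29)

(45, 29)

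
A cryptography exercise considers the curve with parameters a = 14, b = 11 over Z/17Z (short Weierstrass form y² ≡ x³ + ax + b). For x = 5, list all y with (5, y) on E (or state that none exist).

x³ + 14x + 11 = 206 ≡ 2 (mod 17).
Square roots of 2 mod 17: 6 and 11 (since 6² = 36 ≡ 2).

6, 11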